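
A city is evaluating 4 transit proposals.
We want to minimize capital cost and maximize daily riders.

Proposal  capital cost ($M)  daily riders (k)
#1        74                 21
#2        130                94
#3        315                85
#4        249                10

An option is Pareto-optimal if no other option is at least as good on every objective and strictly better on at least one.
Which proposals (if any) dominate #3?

#2

#2: capital cost 130≤315, daily riders 94≥85 — dominates #3.
Others (#1, #4) are each worse than #3 on at least one objective.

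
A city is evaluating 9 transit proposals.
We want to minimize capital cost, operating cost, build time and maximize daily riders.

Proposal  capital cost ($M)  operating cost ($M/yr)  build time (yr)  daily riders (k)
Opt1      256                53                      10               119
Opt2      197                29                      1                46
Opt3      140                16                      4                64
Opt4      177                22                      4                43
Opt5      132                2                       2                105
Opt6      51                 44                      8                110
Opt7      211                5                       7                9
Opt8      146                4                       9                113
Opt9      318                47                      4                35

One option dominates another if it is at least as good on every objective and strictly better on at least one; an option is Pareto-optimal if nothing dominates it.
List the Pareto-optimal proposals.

Opt1, Opt2, Opt5, Opt6, Opt8

Opt1: not dominated (best daily riders).
Opt2: not dominated (best build time).
Opt3: dominated by Opt5 (capital cost 132≤140, operating cost 2≤16, build time 2≤4, daily riders 105≥64).
Opt4: dominated by Opt3 (capital cost 140≤177, operating cost 16≤22, build time 4≤4, daily riders 64≥43).
Opt5: not dominated (best operating cost).
Opt6: not dominated (best capital cost).
Opt7: dominated by Opt5 (capital cost 132≤211, operating cost 2≤5, build time 2≤7, daily riders 105≥9).
Opt8: not dominated.
Opt9: dominated by Opt2 (capital cost 197≤318, operating cost 29≤47, build time 1≤4, daily riders 46≥35).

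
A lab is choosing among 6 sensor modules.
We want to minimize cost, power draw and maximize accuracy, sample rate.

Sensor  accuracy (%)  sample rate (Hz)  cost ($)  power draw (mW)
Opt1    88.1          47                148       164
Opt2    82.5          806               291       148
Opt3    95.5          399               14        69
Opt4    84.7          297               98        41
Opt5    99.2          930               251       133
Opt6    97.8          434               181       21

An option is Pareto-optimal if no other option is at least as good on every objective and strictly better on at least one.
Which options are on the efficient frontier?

Opt1: dominated by Opt3 (accuracy 95.5≥88.1, sample rate 399≥47, cost 14≤148, power draw 69≤164).
Opt2: dominated by Opt5 (accuracy 99.2≥82.5, sample rate 930≥806, cost 251≤291, power draw 133≤148).
Opt3: not dominated (best cost).
Opt4: not dominated.
Opt5: not dominated (best accuracy).
Opt6: not dominated (best power draw).

Opt3, Opt4, Opt5, Opt6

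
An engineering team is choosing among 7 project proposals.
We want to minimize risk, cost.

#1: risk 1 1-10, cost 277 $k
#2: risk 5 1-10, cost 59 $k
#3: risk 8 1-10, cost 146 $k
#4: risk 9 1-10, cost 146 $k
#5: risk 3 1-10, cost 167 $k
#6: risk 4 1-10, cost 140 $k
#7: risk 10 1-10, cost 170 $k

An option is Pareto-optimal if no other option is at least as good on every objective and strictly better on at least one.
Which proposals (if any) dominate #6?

none

#1: worse on cost (277 vs 140).
#2: worse on risk (5 vs 4).
#3: worse on risk (8 vs 4).
#4: worse on risk (9 vs 4).
#5: worse on cost (167 vs 140).
#7: worse on risk (10 vs 4).
No option dominates #6.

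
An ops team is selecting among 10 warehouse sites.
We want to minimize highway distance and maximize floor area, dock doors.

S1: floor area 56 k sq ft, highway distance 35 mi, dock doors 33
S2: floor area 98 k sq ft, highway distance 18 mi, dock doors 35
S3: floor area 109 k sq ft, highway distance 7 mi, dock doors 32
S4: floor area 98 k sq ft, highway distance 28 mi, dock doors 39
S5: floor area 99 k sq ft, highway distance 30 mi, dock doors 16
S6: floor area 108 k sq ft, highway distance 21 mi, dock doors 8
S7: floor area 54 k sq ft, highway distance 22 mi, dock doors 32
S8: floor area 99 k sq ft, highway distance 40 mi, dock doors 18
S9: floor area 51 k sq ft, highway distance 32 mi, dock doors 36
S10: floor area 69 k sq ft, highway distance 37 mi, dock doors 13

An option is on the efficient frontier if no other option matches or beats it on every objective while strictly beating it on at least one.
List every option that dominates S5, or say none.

S3

S3: floor area 109≥99, highway distance 7≤30, dock doors 32≥16 — dominates S5.
Others (S1, S2, S4, S6, S7, S8, S9, S10) are each worse than S5 on at least one objective.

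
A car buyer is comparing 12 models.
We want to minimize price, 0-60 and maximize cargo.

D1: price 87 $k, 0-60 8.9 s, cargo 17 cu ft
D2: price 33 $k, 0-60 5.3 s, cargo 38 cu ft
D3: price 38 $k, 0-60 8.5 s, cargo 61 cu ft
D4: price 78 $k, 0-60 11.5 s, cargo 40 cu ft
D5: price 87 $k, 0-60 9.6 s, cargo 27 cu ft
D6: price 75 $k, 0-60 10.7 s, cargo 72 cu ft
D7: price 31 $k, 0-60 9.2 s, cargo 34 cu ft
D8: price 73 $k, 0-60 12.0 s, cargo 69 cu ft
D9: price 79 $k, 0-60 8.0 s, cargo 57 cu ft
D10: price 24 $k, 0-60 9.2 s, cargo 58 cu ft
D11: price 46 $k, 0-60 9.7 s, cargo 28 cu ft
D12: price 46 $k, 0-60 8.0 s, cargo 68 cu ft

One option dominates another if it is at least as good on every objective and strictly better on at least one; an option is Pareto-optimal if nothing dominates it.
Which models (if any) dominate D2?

D1: worse on price (87 vs 33).
D3: worse on price (38 vs 33).
D4: worse on price (78 vs 33).
D5: worse on price (87 vs 33).
D6: worse on price (75 vs 33).
D7: worse on 0-60 (9.2 vs 5.3).
D8: worse on price (73 vs 33).
D9: worse on price (79 vs 33).
D10: worse on 0-60 (9.2 vs 5.3).
D11: worse on price (46 vs 33).
D12: worse on price (46 vs 33).
No option dominates D2.

none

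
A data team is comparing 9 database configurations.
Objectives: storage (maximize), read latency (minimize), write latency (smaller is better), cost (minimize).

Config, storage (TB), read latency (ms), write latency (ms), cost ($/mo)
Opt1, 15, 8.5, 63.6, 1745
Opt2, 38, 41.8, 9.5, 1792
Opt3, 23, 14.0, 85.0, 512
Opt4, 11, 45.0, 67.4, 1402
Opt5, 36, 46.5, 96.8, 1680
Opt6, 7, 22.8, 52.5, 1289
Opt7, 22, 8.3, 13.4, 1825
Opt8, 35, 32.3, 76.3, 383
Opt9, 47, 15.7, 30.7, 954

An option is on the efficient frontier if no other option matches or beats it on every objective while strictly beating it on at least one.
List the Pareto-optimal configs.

Opt1, Opt2, Opt3, Opt7, Opt8, Opt9

Opt1: not dominated.
Opt2: not dominated (best write latency).
Opt3: not dominated.
Opt4: dominated by Opt9 (storage 47≥11, read latency 15.7≤45.0, write latency 30.7≤67.4, cost 954≤1402).
Opt5: dominated by Opt9 (storage 47≥36, read latency 15.7≤46.5, write latency 30.7≤96.8, cost 954≤1680).
Opt6: dominated by Opt9 (storage 47≥7, read latency 15.7≤22.8, write latency 30.7≤52.5, cost 954≤1289).
Opt7: not dominated (best read latency).
Opt8: not dominated (best cost).
Opt9: not dominated (best storage).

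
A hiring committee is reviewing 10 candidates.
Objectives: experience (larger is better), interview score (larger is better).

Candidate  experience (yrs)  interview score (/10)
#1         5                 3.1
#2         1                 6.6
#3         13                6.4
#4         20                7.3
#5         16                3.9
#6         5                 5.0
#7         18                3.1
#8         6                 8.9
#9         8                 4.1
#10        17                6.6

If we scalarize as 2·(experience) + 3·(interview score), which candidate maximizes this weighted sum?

#1: 2·5 + 3·3.1 = 19.3
#2: 2·1 + 3·6.6 = 21.8
#3: 2·13 + 3·6.4 = 45.2
#4: 2·20 + 3·7.3 = 61.9
#5: 2·16 + 3·3.9 = 43.7
#6: 2·5 + 3·5.0 = 25.0
#7: 2·18 + 3·3.1 = 45.3
#8: 2·6 + 3·8.9 = 38.7
#9: 2·8 + 3·4.1 = 28.3
#10: 2·17 + 3·6.6 = 53.8
Highest: #4 at 61.9.

#4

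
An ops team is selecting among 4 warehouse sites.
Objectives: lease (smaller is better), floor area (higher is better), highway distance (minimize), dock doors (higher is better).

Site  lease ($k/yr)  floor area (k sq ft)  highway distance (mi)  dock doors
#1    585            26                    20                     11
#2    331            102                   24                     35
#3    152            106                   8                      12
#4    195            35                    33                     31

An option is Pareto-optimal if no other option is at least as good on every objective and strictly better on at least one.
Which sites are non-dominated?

#1: dominated by #3 (lease 152≤585, floor area 106≥26, highway distance 8≤20, dock doors 12≥11).
#2: not dominated (best dock doors).
#3: not dominated (best lease).
#4: not dominated.

#2, #3, #4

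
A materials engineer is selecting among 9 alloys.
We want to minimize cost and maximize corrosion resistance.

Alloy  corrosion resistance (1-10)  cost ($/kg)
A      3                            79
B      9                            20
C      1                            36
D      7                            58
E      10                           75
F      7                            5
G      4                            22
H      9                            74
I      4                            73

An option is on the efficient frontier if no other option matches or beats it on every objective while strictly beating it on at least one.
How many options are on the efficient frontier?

3

A: dominated by B (corrosion resistance 9≥3, cost 20≤79).
B: not dominated.
C: dominated by B (corrosion resistance 9≥1, cost 20≤36).
D: dominated by B (corrosion resistance 9≥7, cost 20≤58).
E: not dominated (best corrosion resistance).
F: not dominated (best cost).
G: dominated by B (corrosion resistance 9≥4, cost 20≤22).
H: dominated by B (corrosion resistance 9≥9, cost 20≤74).
I: dominated by B (corrosion resistance 9≥4, cost 20≤73).
Pareto-optimal: B, E, F → 3.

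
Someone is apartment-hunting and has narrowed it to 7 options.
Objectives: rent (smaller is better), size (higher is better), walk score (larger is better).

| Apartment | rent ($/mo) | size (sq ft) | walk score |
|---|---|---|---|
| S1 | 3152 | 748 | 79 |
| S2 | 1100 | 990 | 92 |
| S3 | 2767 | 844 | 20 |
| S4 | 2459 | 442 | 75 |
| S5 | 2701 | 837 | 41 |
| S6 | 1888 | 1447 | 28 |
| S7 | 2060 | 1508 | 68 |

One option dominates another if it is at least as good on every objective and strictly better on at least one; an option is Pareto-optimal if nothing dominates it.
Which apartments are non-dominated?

S1: dominated by S2 (rent 1100≤3152, size 990≥748, walk score 92≥79).
S2: not dominated (best rent).
S3: dominated by S2 (rent 1100≤2767, size 990≥844, walk score 92≥20).
S4: dominated by S2 (rent 1100≤2459, size 990≥442, walk score 92≥75).
S5: dominated by S2 (rent 1100≤2701, size 990≥837, walk score 92≥41).
S6: not dominated.
S7: not dominated (best size).

S2, S6, S7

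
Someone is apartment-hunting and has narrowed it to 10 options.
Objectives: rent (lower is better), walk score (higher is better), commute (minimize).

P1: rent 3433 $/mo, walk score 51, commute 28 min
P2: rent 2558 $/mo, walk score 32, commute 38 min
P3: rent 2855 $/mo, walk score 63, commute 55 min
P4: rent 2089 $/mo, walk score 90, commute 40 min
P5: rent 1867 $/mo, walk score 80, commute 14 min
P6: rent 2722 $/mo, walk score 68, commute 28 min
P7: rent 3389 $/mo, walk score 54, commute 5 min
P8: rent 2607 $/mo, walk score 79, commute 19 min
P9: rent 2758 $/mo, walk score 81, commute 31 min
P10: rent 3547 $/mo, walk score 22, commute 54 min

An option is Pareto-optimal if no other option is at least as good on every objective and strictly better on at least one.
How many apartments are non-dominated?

P1: dominated by P5 (rent 1867≤3433, walk score 80≥51, commute 14≤28).
P2: dominated by P5 (rent 1867≤2558, walk score 80≥32, commute 14≤38).
P3: dominated by P4 (rent 2089≤2855, walk score 90≥63, commute 40≤55).
P4: not dominated (best walk score).
P5: not dominated (best rent).
P6: dominated by P5 (rent 1867≤2722, walk score 80≥68, commute 14≤28).
P7: not dominated (best commute).
P8: dominated by P5 (rent 1867≤2607, walk score 80≥79, commute 14≤19).
P9: not dominated.
P10: dominated by P1 (rent 3433≤3547, walk score 51≥22, commute 28≤54).
Pareto-optimal: P4, P5, P7, P9 → 4.

4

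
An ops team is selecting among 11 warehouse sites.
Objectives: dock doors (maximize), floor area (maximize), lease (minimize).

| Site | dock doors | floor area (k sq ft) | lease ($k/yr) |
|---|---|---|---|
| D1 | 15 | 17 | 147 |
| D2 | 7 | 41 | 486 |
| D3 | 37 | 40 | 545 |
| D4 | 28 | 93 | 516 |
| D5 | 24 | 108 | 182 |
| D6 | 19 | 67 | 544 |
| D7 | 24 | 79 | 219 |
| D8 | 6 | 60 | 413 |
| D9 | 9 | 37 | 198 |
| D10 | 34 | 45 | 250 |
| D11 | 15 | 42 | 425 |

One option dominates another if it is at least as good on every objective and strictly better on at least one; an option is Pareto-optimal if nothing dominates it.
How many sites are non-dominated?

5

D1: not dominated (best lease).
D2: dominated by D5 (dock doors 24≥7, floor area 108≥41, lease 182≤486).
D3: not dominated (best dock doors).
D4: not dominated.
D5: not dominated (best floor area).
D6: dominated by D4 (dock doors 28≥19, floor area 93≥67, lease 516≤544).
D7: dominated by D5 (dock doors 24≥24, floor area 108≥79, lease 182≤219).
D8: dominated by D5 (dock doors 24≥6, floor area 108≥60, lease 182≤413).
D9: dominated by D5 (dock doors 24≥9, floor area 108≥37, lease 182≤198).
D10: not dominated.
D11: dominated by D5 (dock doors 24≥15, floor area 108≥42, lease 182≤425).
Pareto-optimal: D1, D3, D4, D5, D10 → 5.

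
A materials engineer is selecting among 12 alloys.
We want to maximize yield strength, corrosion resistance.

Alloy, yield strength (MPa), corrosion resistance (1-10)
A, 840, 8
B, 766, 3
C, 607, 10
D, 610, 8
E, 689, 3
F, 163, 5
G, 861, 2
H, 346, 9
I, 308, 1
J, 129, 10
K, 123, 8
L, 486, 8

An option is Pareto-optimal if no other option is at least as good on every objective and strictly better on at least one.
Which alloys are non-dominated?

A, C, G

A: not dominated.
B: dominated by A (yield strength 840≥766, corrosion resistance 8≥3).
C: not dominated.
D: dominated by A (yield strength 840≥610, corrosion resistance 8≥8).
E: dominated by A (yield strength 840≥689, corrosion resistance 8≥3).
F: dominated by A (yield strength 840≥163, corrosion resistance 8≥5).
G: not dominated (best yield strength).
H: dominated by C (yield strength 607≥346, corrosion resistance 10≥9).
I: dominated by A (yield strength 840≥308, corrosion resistance 8≥1).
J: dominated by C (yield strength 607≥129, corrosion resistance 10≥10).
K: dominated by A (yield strength 840≥123, corrosion resistance 8≥8).
L: dominated by A (yield strength 840≥486, corrosion resistance 8≥8).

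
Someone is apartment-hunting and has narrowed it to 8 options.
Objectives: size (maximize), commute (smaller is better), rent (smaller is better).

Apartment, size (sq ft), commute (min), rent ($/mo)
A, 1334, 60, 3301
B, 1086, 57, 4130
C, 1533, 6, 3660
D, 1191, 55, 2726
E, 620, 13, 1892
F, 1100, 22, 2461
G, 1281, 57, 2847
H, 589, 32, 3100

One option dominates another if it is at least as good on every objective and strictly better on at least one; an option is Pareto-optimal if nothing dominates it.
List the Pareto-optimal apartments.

A, C, D, E, F, G

A: not dominated.
B: dominated by C (size 1533≥1086, commute 6≤57, rent 3660≤4130).
C: not dominated (best size).
D: not dominated.
E: not dominated (best rent).
F: not dominated.
G: not dominated.
H: dominated by E (size 620≥589, commute 13≤32, rent 1892≤3100).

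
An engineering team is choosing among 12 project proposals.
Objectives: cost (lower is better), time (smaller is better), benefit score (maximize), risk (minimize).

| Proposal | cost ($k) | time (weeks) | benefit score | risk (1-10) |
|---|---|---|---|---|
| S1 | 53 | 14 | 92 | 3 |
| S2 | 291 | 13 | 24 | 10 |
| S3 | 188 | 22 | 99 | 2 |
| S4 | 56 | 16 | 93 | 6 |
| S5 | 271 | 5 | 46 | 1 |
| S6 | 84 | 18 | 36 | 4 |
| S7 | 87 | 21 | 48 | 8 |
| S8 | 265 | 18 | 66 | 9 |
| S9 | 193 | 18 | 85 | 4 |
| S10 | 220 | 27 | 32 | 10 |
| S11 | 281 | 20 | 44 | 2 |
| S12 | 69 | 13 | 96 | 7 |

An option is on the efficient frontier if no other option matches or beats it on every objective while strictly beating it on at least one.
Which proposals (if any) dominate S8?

S1: cost 53≤265, time 14≤18, benefit score 92≥66, risk 3≤9 — dominates S8.
S4: cost 56≤265, time 16≤18, benefit score 93≥66, risk 6≤9 — dominates S8.
S9: cost 193≤265, time 18≤18, benefit score 85≥66, risk 4≤9 — dominates S8.
S12: cost 69≤265, time 13≤18, benefit score 96≥66, risk 7≤9 — dominates S8.
Others (S2, S3, S5, S6, S7, S10, S11) are each worse than S8 on at least one objective.

S1, S4, S9, S12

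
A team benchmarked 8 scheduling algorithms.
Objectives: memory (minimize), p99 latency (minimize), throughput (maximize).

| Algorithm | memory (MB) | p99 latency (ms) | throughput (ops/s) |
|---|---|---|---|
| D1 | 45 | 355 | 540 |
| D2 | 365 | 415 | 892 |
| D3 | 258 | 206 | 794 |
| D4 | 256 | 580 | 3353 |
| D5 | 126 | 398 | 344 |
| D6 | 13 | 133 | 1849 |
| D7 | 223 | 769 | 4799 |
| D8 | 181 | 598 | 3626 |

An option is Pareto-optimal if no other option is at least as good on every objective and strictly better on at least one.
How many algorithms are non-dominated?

4

D1: dominated by D6 (memory 13≤45, p99 latency 133≤355, throughput 1849≥540).
D2: dominated by D6 (memory 13≤365, p99 latency 133≤415, throughput 1849≥892).
D3: dominated by D6 (memory 13≤258, p99 latency 133≤206, throughput 1849≥794).
D4: not dominated.
D5: dominated by D1 (memory 45≤126, p99 latency 355≤398, throughput 540≥344).
D6: not dominated (best memory).
D7: not dominated (best throughput).
D8: not dominated.
Pareto-optimal: D4, D6, D7, D8 → 4.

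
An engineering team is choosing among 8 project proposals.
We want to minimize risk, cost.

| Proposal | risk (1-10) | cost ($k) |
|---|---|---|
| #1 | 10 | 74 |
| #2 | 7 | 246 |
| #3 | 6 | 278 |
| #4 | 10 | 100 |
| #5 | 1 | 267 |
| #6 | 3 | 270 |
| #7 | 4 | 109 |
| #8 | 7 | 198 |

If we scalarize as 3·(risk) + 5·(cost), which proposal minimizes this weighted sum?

#1: 3·10 + 5·74 = 400
#2: 3·7 + 5·246 = 1251
#3: 3·6 + 5·278 = 1408
#4: 3·10 + 5·100 = 530
#5: 3·1 + 5·267 = 1338
#6: 3·3 + 5·270 = 1359
#7: 3·4 + 5·109 = 557
#8: 3·7 + 5·198 = 1011
Lowest: #1 at 400.

#1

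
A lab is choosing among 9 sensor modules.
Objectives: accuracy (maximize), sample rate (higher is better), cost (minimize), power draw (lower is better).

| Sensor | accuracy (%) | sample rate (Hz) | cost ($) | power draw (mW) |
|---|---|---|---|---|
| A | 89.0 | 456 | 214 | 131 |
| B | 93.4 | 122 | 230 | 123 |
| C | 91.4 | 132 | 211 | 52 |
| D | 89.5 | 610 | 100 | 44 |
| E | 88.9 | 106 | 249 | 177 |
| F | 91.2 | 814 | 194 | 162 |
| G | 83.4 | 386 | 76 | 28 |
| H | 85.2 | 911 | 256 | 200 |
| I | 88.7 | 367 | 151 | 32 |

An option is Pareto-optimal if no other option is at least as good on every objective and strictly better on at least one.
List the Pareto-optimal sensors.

A: dominated by D (accuracy 89.5≥89.0, sample rate 610≥456, cost 100≤214, power draw 44≤131).
B: not dominated (best accuracy).
C: not dominated.
D: not dominated.
E: dominated by A (accuracy 89.0≥88.9, sample rate 456≥106, cost 214≤249, power draw 131≤177).
F: not dominated.
G: not dominated (best cost).
H: not dominated (best sample rate).
I: not dominated.

B, C, D, F, G, H, I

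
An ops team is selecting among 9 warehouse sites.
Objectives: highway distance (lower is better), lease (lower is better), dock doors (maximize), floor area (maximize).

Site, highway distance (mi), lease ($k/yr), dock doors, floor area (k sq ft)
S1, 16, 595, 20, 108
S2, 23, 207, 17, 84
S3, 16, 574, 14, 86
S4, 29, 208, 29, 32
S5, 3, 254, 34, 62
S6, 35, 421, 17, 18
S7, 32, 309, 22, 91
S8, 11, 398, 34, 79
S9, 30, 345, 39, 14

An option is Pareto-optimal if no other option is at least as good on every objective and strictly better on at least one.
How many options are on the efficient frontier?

8

S1: not dominated (best floor area).
S2: not dominated (best lease).
S3: not dominated.
S4: not dominated.
S5: not dominated (best highway distance).
S6: dominated by S2 (highway distance 23≤35, lease 207≤421, dock doors 17≥17, floor area 84≥18).
S7: not dominated.
S8: not dominated.
S9: not dominated (best dock doors).
Pareto-optimal: S1, S2, S3, S4, S5, S7, S8, S9 → 8.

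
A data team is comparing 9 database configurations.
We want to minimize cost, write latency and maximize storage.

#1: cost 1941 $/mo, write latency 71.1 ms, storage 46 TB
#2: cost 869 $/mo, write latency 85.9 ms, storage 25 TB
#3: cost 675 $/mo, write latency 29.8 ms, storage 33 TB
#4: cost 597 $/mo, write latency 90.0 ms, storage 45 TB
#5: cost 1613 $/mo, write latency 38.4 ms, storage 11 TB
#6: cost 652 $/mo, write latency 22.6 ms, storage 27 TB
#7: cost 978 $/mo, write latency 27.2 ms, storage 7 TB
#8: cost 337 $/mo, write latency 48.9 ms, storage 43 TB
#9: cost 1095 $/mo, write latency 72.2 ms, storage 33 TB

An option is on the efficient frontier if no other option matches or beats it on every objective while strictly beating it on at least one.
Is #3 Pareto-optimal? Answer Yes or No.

Yes

#1: worse on cost (1941 vs 675).
#2: worse on cost (869 vs 675).
#4: worse on write latency (90.0 vs 29.8).
#5: worse on cost (1613 vs 675).
#6: worse on storage (27 vs 33).
#7: worse on cost (978 vs 675).
#8: worse on write latency (48.9 vs 29.8).
#9: worse on cost (1095 vs 675).
No option is at least as good as #3 on every objective and strictly better on one.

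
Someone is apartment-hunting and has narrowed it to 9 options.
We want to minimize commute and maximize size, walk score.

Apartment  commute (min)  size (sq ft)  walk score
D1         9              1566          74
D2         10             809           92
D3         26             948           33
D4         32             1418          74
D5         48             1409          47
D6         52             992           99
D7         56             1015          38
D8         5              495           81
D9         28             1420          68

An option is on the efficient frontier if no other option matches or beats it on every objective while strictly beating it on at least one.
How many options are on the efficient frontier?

D1: not dominated (best size).
D2: not dominated.
D3: dominated by D1 (commute 9≤26, size 1566≥948, walk score 74≥33).
D4: dominated by D1 (commute 9≤32, size 1566≥1418, walk score 74≥74).
D5: dominated by D1 (commute 9≤48, size 1566≥1409, walk score 74≥47).
D6: not dominated (best walk score).
D7: dominated by D1 (commute 9≤56, size 1566≥1015, walk score 74≥38).
D8: not dominated (best commute).
D9: dominated by D1 (commute 9≤28, size 1566≥1420, walk score 74≥68).
Pareto-optimal: D1, D2, D6, D8 → 4.

4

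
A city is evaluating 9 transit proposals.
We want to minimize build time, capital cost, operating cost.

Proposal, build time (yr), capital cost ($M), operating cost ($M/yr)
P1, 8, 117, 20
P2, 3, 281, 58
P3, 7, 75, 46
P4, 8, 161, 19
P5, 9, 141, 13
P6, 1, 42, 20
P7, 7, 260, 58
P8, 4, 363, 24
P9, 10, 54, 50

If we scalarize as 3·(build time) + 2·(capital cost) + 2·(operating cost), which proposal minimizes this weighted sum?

P1: 3·8 + 2·117 + 2·20 = 298
P2: 3·3 + 2·281 + 2·58 = 687
P3: 3·7 + 2·75 + 2·46 = 263
P4: 3·8 + 2·161 + 2·19 = 384
P5: 3·9 + 2·141 + 2·13 = 335
P6: 3·1 + 2·42 + 2·20 = 127
P7: 3·7 + 2·260 + 2·58 = 657
P8: 3·4 + 2·363 + 2·24 = 786
P9: 3·10 + 2·54 + 2·50 = 238
Lowest: P6 at 127.

P6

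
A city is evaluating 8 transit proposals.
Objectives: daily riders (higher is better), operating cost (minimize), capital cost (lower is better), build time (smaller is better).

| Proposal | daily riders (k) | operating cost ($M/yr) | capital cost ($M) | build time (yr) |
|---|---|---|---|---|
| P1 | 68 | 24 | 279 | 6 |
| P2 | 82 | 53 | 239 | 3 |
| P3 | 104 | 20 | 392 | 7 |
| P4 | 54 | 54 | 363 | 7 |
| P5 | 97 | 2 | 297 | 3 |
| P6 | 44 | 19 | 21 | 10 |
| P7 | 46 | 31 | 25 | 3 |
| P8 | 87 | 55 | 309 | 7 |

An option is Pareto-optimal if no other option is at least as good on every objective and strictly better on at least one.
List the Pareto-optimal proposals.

P1: not dominated.
P2: not dominated.
P3: not dominated (best daily riders).
P4: dominated by P1 (daily riders 68≥54, operating cost 24≤54, capital cost 279≤363, build time 6≤7).
P5: not dominated (best operating cost).
P6: not dominated (best capital cost).
P7: not dominated.
P8: dominated by P5 (daily riders 97≥87, operating cost 2≤55, capital cost 297≤309, build time 3≤7).

P1, P2, P3, P5, P6, P7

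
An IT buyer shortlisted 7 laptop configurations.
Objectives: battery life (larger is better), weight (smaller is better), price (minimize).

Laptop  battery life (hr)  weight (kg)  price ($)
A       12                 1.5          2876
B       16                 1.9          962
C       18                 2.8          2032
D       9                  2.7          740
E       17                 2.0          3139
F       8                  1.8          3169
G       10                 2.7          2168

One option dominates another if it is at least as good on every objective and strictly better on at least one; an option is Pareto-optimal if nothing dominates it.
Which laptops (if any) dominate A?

none

B: worse on weight (1.9 vs 1.5).
C: worse on weight (2.8 vs 1.5).
D: worse on battery life (9 vs 12).
E: worse on weight (2.0 vs 1.5).
F: worse on battery life (8 vs 12).
G: worse on battery life (10 vs 12).
No option dominates A.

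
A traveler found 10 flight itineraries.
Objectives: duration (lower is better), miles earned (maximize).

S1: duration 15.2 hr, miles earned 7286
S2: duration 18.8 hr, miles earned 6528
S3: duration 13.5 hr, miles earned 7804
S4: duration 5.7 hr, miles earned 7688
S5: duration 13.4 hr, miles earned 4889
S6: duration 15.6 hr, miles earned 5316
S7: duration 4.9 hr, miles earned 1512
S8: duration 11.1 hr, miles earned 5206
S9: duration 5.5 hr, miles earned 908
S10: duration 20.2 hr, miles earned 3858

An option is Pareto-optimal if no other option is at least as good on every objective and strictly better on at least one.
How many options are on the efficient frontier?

3

S1: dominated by S3 (duration 13.5≤15.2, miles earned 7804≥7286).
S2: dominated by S1 (duration 15.2≤18.8, miles earned 7286≥6528).
S3: not dominated (best miles earned).
S4: not dominated.
S5: dominated by S4 (duration 5.7≤13.4, miles earned 7688≥4889).
S6: dominated by S1 (duration 15.2≤15.6, miles earned 7286≥5316).
S7: not dominated (best duration).
S8: dominated by S4 (duration 5.7≤11.1, miles earned 7688≥5206).
S9: dominated by S7 (duration 4.9≤5.5, miles earned 1512≥908).
S10: dominated by S1 (duration 15.2≤20.2, miles earned 7286≥3858).
Pareto-optimal: S3, S4, S7 → 3.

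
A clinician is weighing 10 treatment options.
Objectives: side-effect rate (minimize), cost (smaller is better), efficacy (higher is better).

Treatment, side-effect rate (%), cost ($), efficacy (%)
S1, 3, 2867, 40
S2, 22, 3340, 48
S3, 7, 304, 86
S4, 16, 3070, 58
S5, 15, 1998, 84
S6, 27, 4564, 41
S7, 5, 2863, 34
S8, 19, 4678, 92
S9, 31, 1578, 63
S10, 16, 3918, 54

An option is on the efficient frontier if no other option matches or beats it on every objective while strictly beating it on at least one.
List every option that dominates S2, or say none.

S3: side-effect rate 7≤22, cost 304≤3340, efficacy 86≥48 — dominates S2.
S4: side-effect rate 16≤22, cost 3070≤3340, efficacy 58≥48 — dominates S2.
S5: side-effect rate 15≤22, cost 1998≤3340, efficacy 84≥48 — dominates S2.
Others (S1, S6, S7, S8, S9, S10) are each worse than S2 on at least one objective.

S3, S4, S5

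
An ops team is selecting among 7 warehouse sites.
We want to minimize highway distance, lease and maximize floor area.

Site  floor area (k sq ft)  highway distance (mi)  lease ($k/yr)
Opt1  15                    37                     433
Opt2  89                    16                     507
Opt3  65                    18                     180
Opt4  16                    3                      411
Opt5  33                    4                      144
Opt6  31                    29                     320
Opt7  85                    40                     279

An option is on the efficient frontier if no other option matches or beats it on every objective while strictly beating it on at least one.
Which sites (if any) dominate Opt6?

Opt3: floor area 65≥31, highway distance 18≤29, lease 180≤320 — dominates Opt6.
Opt5: floor area 33≥31, highway distance 4≤29, lease 144≤320 — dominates Opt6.
Others (Opt1, Opt2, Opt4, Opt7) are each worse than Opt6 on at least one objective.

Opt3, Opt5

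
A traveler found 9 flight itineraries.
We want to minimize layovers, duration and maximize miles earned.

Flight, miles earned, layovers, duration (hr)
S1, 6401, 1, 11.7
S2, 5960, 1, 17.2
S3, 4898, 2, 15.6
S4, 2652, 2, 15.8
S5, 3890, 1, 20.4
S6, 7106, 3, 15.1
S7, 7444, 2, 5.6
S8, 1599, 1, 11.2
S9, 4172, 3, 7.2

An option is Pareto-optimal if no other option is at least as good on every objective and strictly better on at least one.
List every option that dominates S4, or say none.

S1, S3, S7

S1: miles earned 6401≥2652, layovers 1≤2, duration 11.7≤15.8 — dominates S4.
S3: miles earned 4898≥2652, layovers 2≤2, duration 15.6≤15.8 — dominates S4.
S7: miles earned 7444≥2652, layovers 2≤2, duration 5.6≤15.8 — dominates S4.
Others (S2, S5, S6, S8, S9) are each worse than S4 on at least one objective.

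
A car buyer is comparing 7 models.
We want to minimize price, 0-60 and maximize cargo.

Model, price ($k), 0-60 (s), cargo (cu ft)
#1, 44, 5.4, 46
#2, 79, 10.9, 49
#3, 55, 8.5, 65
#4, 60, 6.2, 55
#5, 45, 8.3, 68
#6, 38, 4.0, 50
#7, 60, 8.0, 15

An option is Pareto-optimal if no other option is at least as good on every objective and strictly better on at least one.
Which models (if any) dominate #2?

#3, #4, #5, #6

#3: price 55≤79, 0-60 8.5≤10.9, cargo 65≥49 — dominates #2.
#4: price 60≤79, 0-60 6.2≤10.9, cargo 55≥49 — dominates #2.
#5: price 45≤79, 0-60 8.3≤10.9, cargo 68≥49 — dominates #2.
#6: price 38≤79, 0-60 4.0≤10.9, cargo 50≥49 — dominates #2.
Others (#1, #7) are each worse than #2 on at least one objective.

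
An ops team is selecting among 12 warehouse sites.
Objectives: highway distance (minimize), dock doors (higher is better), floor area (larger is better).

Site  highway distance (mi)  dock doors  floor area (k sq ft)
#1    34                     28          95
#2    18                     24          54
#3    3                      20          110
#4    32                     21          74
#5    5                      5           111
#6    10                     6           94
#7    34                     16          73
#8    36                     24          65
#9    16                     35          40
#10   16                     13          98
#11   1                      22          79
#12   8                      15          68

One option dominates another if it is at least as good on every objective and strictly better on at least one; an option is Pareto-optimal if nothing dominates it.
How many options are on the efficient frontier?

#1: not dominated.
#2: not dominated.
#3: not dominated.
#4: dominated by #11 (highway distance 1≤32, dock doors 22≥21, floor area 79≥74).
#5: not dominated (best floor area).
#6: dominated by #3 (highway distance 3≤10, dock doors 20≥6, floor area 110≥94).
#7: dominated by #1 (highway distance 34≤34, dock doors 28≥16, floor area 95≥73).
#8: dominated by #1 (highway distance 34≤36, dock doors 28≥24, floor area 95≥65).
#9: not dominated (best dock doors).
#10: dominated by #3 (highway distance 3≤16, dock doors 20≥13, floor area 110≥98).
#11: not dominated (best highway distance).
#12: dominated by #3 (highway distance 3≤8, dock doors 20≥15, floor area 110≥68).
Pareto-optimal: #1, #2, #3, #5, #9, #11 → 6.

6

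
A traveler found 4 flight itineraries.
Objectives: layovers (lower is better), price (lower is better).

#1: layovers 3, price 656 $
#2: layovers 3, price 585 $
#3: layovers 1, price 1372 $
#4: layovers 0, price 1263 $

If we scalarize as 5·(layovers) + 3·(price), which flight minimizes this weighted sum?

#1: 5·3 + 3·656 = 1983
#2: 5·3 + 3·585 = 1770
#3: 5·1 + 3·1372 = 4121
#4: 5·0 + 3·1263 = 3789
Lowest: #2 at 1770.

#2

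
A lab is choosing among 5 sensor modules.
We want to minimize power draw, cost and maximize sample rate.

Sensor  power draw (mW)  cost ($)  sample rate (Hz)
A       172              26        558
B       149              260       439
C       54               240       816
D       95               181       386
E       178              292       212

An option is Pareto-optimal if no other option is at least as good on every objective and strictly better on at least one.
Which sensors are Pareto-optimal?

A: not dominated (best cost).
B: dominated by C (power draw 54≤149, cost 240≤260, sample rate 816≥439).
C: not dominated (best power draw).
D: not dominated.
E: dominated by A (power draw 172≤178, cost 26≤292, sample rate 558≥212).

A, C, D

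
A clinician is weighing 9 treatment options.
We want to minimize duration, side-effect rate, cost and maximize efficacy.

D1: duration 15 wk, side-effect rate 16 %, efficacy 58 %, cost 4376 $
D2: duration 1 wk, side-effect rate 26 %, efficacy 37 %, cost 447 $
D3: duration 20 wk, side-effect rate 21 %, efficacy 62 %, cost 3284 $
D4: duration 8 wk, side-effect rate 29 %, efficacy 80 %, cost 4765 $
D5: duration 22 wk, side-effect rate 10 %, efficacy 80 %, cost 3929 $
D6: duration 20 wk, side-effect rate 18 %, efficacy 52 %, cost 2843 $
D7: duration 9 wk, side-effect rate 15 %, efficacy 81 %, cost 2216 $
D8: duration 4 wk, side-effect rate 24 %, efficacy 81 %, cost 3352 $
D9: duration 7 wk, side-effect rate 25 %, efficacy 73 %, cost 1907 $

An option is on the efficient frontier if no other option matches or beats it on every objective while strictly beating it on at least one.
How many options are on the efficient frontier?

D1: dominated by D7 (duration 9≤15, side-effect rate 15≤16, efficacy 81≥58, cost 2216≤4376).
D2: not dominated (best duration).
D3: dominated by D7 (duration 9≤20, side-effect rate 15≤21, efficacy 81≥62, cost 2216≤3284).
D4: dominated by D8 (duration 4≤8, side-effect rate 24≤29, efficacy 81≥80, cost 3352≤4765).
D5: not dominated (best side-effect rate).
D6: dominated by D7 (duration 9≤20, side-effect rate 15≤18, efficacy 81≥52, cost 2216≤2843).
D7: not dominated.
D8: not dominated.
D9: not dominated.
Pareto-optimal: D2, D5, D7, D8, D9 → 5.

5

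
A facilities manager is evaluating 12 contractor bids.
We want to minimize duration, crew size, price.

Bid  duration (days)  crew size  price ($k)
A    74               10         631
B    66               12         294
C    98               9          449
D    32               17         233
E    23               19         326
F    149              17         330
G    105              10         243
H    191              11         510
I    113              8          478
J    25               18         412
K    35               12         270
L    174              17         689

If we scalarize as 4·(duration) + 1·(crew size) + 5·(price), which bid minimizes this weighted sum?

D

A: 4·74 + 1·10 + 5·631 = 3461
B: 4·66 + 1·12 + 5·294 = 1746
C: 4·98 + 1·9 + 5·449 = 2646
D: 4·32 + 1·17 + 5·233 = 1310
E: 4·23 + 1·19 + 5·326 = 1741
F: 4·149 + 1·17 + 5·330 = 2263
G: 4·105 + 1·10 + 5·243 = 1645
H: 4·191 + 1·11 + 5·510 = 3325
I: 4·113 + 1·8 + 5·478 = 2850
J: 4·25 + 1·18 + 5·412 = 2178
K: 4·35 + 1·12 + 5·270 = 1502
L: 4·174 + 1·17 + 5·689 = 4158
Lowest: D at 1310.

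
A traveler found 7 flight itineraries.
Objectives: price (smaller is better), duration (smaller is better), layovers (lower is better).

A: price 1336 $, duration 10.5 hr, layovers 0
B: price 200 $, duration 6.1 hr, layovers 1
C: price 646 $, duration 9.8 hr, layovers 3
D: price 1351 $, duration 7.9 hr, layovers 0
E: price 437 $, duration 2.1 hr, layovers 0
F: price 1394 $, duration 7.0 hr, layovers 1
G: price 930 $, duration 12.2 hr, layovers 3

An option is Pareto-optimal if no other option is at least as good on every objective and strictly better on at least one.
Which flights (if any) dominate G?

B: price 200≤930, duration 6.1≤12.2, layovers 1≤3 — dominates G.
C: price 646≤930, duration 9.8≤12.2, layovers 3≤3 — dominates G.
E: price 437≤930, duration 2.1≤12.2, layovers 0≤3 — dominates G.
Others (A, D, F) are each worse than G on at least one objective.

B, C, E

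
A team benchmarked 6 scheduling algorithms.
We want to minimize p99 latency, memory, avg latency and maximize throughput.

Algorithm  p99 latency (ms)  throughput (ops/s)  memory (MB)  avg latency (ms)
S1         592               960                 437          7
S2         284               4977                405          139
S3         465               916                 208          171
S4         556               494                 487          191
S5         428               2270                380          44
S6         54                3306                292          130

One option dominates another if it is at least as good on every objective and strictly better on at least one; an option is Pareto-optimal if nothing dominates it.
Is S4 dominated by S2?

Yes

S2 vs S4: p99 latency 284≤556, throughput 4977≥494, memory 405≤487, avg latency 139≤191 — S2 is at least as good on every objective with at least one strict improvement.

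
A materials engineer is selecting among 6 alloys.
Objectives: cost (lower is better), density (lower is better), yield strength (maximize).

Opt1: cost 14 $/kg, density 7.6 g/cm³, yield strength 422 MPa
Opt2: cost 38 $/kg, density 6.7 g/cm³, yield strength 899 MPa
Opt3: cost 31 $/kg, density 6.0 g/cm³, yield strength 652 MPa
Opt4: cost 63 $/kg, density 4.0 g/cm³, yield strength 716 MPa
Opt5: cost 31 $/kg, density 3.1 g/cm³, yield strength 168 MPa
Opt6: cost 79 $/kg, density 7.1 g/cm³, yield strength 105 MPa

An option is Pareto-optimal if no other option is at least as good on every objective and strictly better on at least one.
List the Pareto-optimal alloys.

Opt1: not dominated (best cost).
Opt2: not dominated (best yield strength).
Opt3: not dominated.
Opt4: not dominated.
Opt5: not dominated (best density).
Opt6: dominated by Opt2 (cost 38≤79, density 6.7≤7.1, yield strength 899≥105).

Opt1, Opt2, Opt3, Opt4, Opt5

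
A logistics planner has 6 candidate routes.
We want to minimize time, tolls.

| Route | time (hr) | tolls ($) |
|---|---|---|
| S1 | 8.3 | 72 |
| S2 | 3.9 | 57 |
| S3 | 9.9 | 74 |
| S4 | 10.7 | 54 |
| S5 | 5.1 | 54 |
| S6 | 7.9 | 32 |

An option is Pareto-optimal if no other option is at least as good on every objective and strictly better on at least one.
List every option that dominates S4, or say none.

S5, S6

S5: time 5.1≤10.7, tolls 54≤54 — dominates S4.
S6: time 7.9≤10.7, tolls 32≤54 — dominates S4.
Others (S1, S2, S3) are each worse than S4 on at least one objective.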